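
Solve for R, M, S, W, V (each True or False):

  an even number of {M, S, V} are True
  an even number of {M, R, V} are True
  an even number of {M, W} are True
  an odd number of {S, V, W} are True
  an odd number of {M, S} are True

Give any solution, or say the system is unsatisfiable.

Adding constraints 1, 3, 4 mod 2: every variable appears an even number of times on the left, so the left side is 0.
But the right sides sum to 1 (mod 2). 0 ≠ 1 — the system is inconsistent.

Unsatisfiable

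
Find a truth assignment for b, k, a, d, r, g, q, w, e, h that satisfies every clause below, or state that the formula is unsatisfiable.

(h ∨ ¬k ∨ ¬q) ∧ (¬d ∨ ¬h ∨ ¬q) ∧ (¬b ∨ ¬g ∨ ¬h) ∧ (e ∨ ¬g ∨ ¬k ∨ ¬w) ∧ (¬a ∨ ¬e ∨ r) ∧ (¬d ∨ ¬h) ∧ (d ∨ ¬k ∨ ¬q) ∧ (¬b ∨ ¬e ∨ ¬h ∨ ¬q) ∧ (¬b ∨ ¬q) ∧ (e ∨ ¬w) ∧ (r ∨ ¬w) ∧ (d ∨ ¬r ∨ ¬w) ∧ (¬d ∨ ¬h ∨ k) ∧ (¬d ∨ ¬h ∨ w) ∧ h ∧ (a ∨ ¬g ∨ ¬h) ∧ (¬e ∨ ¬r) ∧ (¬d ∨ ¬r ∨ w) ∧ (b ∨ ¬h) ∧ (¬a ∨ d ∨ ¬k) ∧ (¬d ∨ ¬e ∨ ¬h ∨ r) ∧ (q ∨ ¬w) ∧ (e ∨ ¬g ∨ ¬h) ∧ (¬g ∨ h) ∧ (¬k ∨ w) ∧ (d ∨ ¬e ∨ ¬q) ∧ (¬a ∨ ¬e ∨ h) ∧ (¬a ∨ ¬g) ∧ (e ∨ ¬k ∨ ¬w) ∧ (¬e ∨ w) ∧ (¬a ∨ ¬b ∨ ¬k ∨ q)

b: True, k: False, a: False, d: False, r: True, g: False, q: False, w: False, e: False, h: True

Unit clause (h) forces h = True.
In (b ∨ ¬h) only b is left, so b = True.
In (¬b ∨ ¬g ∨ ¬h) only ¬g is left, so g = False.
In (¬d ∨ ¬h) only ¬d is left, so d = False.
In (¬b ∨ ¬q) only ¬q is left, so q = False.
In (q ∨ ¬w) only ¬w is left, so w = False.
In (¬k ∨ w) only ¬k is left, so k = False.
In (¬e ∨ w) only ¬e is left, so e = False.
Set a = False.
Set r = True.
All clauses satisfied.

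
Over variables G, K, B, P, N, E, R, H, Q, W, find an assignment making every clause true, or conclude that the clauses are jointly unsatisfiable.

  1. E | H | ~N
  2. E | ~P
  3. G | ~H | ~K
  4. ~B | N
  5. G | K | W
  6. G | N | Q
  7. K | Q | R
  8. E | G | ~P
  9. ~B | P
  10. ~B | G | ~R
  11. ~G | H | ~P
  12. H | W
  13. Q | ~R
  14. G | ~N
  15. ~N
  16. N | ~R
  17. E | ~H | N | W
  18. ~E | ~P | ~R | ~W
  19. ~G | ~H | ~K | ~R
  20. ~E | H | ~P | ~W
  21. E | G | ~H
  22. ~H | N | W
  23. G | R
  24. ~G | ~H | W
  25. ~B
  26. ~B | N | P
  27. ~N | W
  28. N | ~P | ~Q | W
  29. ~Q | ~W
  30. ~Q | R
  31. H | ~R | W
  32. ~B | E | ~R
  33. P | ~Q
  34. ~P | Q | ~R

G=T, K=T, B=F, P=T, N=F, E=T, R=F, H=T, Q=F, W=T

Unit clause (~N) forces N = False.
In (N | ~R) only ~R is left, so R = False.
In (G | R) only G is left, so G = True.
Unit clause (~B) forces B = False.
In (~Q | R) only ~Q is left, so Q = False.
In (K | Q | R) only K is left, so K = True.
Set P = True.
  then (E | ~P) forces E = True.
  then (~G | H | ~P) forces H = True.
  then (~H | N | W) forces W = True.
All clauses satisfied.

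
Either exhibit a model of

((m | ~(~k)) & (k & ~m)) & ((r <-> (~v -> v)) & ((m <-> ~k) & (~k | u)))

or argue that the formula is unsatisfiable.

m = False; r = True; k = True; v = True; u = True

  (m | ~(~k)) & (k & ~m) = True
    m | ~(~k) = True
      ~(~k) = True
        ~k = False
    k & ~m = True
      ~m = True
  (r <-> (~v -> v)) & ((m <-> ~k) & (~k | u)) = True
    r <-> (~v -> v) = True
      ~v -> v = True
        ~v = False
    (m <-> ~k) & (~k | u) = True
      m <-> ~k = True
        ~k = False
      ~k | u = True
        ~k = False
Both conjuncts True, so the formula holds.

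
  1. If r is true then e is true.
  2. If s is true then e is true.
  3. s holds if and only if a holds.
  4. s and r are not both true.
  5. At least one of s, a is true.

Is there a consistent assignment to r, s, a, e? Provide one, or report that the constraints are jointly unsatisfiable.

r = False; s = True; a = True; e = True

  (1) r=F ⇒ e: vacuous ✓
  (2) s=T ⇒ e: T ✓
  (3) s=T, a=T — same ✓
  (4) s=T, r=F — not both ✓
  (5) {s, a}: 2 true — at least one ✓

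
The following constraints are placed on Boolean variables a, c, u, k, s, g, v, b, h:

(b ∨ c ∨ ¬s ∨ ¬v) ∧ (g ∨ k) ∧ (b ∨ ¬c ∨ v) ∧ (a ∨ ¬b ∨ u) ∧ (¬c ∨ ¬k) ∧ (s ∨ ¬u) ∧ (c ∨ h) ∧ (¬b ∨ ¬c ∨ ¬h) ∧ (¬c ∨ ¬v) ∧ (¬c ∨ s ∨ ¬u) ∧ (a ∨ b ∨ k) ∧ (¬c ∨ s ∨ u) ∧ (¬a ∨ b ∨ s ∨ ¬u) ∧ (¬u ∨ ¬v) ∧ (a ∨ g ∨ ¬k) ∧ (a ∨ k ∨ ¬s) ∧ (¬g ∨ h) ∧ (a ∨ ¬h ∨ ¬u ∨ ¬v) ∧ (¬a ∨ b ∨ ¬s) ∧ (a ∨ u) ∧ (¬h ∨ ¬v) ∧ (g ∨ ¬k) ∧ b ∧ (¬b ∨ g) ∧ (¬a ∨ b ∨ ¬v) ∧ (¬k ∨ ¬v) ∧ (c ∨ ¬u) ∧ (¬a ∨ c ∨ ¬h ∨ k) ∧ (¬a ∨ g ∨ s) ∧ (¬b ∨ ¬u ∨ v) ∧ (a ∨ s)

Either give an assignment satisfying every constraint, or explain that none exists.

Unit clause (b) forces b = True.
In (¬b ∨ g) only g is left, so g = True.
In (¬g ∨ h) only h is left, so h = True.
In (¬h ∨ ¬v) only ¬v is left, so v = False.
In (¬b ∨ ¬u ∨ v) only ¬u is left, so u = False.
In (a ∨ ¬b ∨ u) only a is left, so a = True.
In (¬b ∨ ¬c ∨ ¬h) only ¬c is left, so c = False.
In (¬a ∨ c ∨ ¬h ∨ k) only k is left, so k = True.
Set s = True.
All clauses satisfied.

a: True, c: False, u: False, k: True, s: True, g: True, v: False, b: True, h: True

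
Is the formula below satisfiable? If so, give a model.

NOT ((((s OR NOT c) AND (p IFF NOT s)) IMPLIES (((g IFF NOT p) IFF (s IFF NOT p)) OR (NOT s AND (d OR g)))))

d=F; c=F; g=F; s=T; p=F

  NOT ((((s OR NOT c) AND (p IFF NOT s)) IMPLIES (((g IFF NOT p) IFF (s IFF NOT p)) OR (NOT s AND (d OR g))))) = True
    ((s OR NOT c) AND (p IFF NOT s)) IMPLIES (((g IFF NOT p) IFF (s IFF NOT p)) OR (NOT s AND (d OR g))) = False
      (s OR NOT c) AND (p IFF NOT s) = True
        s OR NOT c = True
          NOT c = True
        p IFF NOT s = True
          NOT s = False
      ((g IFF NOT p) IFF (s IFF NOT p)) OR (NOT s AND (d OR g)) = False
        (g IFF NOT p) IFF (s IFF NOT p) = False
          g IFF NOT p = False
            NOT p = True
          s IFF NOT p = True
            NOT p = True
        NOT s AND (d OR g) = False
          NOT s = False
          d OR g = False
The formula evaluates to True.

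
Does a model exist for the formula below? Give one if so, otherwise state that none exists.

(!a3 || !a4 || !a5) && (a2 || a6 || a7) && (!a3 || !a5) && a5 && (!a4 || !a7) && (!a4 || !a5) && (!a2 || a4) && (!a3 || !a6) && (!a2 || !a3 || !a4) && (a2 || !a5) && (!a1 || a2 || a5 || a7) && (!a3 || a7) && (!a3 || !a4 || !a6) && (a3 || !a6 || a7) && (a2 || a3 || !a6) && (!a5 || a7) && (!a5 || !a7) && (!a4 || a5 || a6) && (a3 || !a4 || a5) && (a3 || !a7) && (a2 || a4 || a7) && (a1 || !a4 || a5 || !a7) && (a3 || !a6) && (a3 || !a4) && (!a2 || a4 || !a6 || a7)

Unsatisfiable

Case a7 = True:
  (a5) forces a5 = True.
  Clause (!a5 || !a7) is falsified — contradiction.
Case a7 = False:
  (a5) forces a5 = True.
  Clause (!a5 || a7) is falsified — contradiction.
Both cases fail, so the formula is unsatisfiable.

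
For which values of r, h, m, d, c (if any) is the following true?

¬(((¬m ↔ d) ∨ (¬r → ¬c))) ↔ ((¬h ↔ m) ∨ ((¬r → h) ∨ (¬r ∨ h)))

r = False, h = True, m = True, d = True, c = True

  ¬(((¬m ↔ d) ∨ (¬r → ¬c))) ↔ ((¬h ↔ m) ∨ ((¬r → h) ∨ (¬r ∨ h))) = True
    ¬(((¬m ↔ d) ∨ (¬r → ¬c))) = True
      (¬m ↔ d) ∨ (¬r → ¬c) = False
        ¬m ↔ d = False
          ¬m = False
        ¬r → ¬c = False
          ¬r = True
          ¬c = False
    (¬h ↔ m) ∨ ((¬r → h) ∨ (¬r ∨ h)) = True
      ¬h ↔ m = False
        ¬h = False
      (¬r → h) ∨ (¬r ∨ h) = True
        ¬r → h = True
          ¬r = True
        ¬r ∨ h = True
          ¬r = True
The formula evaluates to True.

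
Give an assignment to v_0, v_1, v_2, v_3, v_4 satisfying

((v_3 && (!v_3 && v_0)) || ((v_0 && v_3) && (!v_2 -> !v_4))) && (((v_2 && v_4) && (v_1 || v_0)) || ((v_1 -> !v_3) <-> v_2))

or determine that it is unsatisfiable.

v_0: True; v_1: False; v_2: True; v_3: True; v_4: True

  (v_3 && (!v_3 && v_0)) || ((v_0 && v_3) && (!v_2 -> !v_4)) = True
    v_3 && (!v_3 && v_0) = False
      !v_3 && v_0 = False
        !v_3 = False
    (v_0 && v_3) && (!v_2 -> !v_4) = True
      v_0 && v_3 = True
      !v_2 -> !v_4 = True
        !v_2 = False
        !v_4 = False
  ((v_2 && v_4) && (v_1 || v_0)) || ((v_1 -> !v_3) <-> v_2) = True
    (v_2 && v_4) && (v_1 || v_0) = True
      v_2 && v_4 = True
      v_1 || v_0 = True
    (v_1 -> !v_3) <-> v_2 = True
      v_1 -> !v_3 = True
        !v_3 = False
Both conjuncts True, so the formula holds.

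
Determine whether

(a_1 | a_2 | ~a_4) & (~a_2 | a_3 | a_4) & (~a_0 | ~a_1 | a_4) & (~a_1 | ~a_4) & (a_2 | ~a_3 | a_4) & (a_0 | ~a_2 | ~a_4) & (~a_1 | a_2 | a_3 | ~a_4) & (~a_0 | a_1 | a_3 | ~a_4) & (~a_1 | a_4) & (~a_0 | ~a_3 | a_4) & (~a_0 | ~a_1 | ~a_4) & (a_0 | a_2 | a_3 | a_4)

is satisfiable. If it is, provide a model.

a_0 = False, a_1 = False, a_2 = True, a_3 = True, a_4 = False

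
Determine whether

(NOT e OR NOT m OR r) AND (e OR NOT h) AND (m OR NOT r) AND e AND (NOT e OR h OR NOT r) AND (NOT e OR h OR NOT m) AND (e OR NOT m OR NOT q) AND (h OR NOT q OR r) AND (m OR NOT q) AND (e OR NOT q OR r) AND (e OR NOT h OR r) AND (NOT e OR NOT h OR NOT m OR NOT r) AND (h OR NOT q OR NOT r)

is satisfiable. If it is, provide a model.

e: True; r: False; q: False; m: False; h: True

Unit clause (e) forces e = True.
Try r = True:
  (m OR NOT r) forces m = True.
  (NOT e OR h OR NOT r) forces h = True.
  clause (NOT e OR NOT h OR NOT m OR NOT r) is falsified — backtrack.
So r = False.
  then (NOT e OR NOT m OR r) forces m = False.
  then (m OR NOT q) forces q = False.
Set h = True.
All clauses satisfied.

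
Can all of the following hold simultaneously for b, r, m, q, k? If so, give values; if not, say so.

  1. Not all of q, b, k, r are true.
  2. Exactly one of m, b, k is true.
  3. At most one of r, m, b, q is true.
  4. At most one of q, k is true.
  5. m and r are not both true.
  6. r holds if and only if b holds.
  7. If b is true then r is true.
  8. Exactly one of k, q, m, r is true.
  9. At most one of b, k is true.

b: False; r: False; m: False; q: False; k: True

  (1) {q, b, k, r}: 1/4 true — not all ✓
  (2) {m, b, k}: 1 true — exactly one ✓
  (3) {r, m, b, q}: 0 true — at most one ✓
  (4) {q, k}: 1 true — at most one ✓
  (5) m=F, r=F — not both ✓
  (6) r=F, b=F — same ✓
  (7) b=F ⇒ r: vacuous ✓
  (8) {k, q, m, r}: 1 true — exactly one ✓
  (9) {b, k}: 1 true — at most one ✓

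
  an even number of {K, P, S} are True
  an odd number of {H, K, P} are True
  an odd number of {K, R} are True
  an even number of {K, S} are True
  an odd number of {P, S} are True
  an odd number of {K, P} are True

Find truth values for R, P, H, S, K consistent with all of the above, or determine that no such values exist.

R = False; P = False; H = False; S = True; K = True

{K, P, S}: 2 true → even ✓
{H, K, P}: 1 true → odd ✓
{K, R}: 1 true → odd ✓
{K, S}: 2 true → even ✓
{P, S}: 1 true → odd ✓
{K, P}: 1 true → odd ✓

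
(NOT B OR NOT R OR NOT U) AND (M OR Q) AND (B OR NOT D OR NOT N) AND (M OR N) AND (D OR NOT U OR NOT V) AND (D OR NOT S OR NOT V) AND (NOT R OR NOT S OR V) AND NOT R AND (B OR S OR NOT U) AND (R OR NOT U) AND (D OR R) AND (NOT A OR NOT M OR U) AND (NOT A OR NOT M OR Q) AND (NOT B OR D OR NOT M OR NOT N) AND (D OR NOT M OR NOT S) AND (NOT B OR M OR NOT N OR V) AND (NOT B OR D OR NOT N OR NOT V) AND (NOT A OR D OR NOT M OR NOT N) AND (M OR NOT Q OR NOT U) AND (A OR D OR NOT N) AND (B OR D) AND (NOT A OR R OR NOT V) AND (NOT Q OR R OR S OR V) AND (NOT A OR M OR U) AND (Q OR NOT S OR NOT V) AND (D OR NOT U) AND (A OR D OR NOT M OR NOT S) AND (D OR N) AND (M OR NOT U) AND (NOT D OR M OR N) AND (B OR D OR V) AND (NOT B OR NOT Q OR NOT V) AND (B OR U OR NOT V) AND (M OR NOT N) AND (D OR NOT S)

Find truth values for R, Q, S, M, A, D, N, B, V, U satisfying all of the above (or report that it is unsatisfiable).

R = False; Q = False; S = True; M = True; A = False; D = True; N = False; B = False; V = False; U = False

Unit clause (NOT R) forces R = False.
In (R OR NOT U) only NOT U is left, so U = False.
In (D OR R) only D is left, so D = True.
Set Q = False.
  then (M OR Q) forces M = True.
  then (NOT A OR NOT M OR U) forces A = False.
Set S = True.
  then (Q OR NOT S OR NOT V) forces V = False.
Set N = False.
Set B = False.
All clauses satisfied.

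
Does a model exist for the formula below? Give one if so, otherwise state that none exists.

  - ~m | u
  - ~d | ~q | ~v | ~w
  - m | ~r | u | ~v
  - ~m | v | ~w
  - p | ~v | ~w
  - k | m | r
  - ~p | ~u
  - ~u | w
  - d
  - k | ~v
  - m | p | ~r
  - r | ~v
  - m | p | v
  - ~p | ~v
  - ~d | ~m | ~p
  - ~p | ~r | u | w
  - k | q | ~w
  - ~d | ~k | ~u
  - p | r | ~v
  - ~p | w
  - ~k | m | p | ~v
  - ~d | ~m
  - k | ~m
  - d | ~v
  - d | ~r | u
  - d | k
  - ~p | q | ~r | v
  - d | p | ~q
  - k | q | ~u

Unit clause (d) forces d = True.
In (~d | ~m) only ~m is left, so m = False.
Set r = False.
  then (k | m | r) forces k = True.
  then (r | ~v) forces v = False.
  then (m | p | v) forces p = True.
  then (~d | ~k | ~u) forces u = False.
  then (~p | w) forces w = True.
Set q = False.
All clauses satisfied.

r = False; k = True; d = True; w = True; q = False; p = True; v = False; u = False; m = False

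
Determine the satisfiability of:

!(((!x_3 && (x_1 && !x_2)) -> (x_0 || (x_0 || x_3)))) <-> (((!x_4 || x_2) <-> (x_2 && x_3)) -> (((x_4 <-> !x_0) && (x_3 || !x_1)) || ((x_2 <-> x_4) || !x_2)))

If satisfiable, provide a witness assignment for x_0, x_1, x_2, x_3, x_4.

x_0: False; x_1: True; x_2: True; x_3: True; x_4: False

  !(((!x_3 && (x_1 && !x_2)) -> (x_0 || (x_0 || x_3)))) <-> (((!x_4 || x_2) <-> (x_2 && x_3)) -> (((x_4 <-> !x_0) && (x_3 || !x_1)) || ((x_2 <-> x_4) || !x_2))) = True
    !(((!x_3 && (x_1 && !x_2)) -> (x_0 || (x_0 || x_3)))) = False
      (!x_3 && (x_1 && !x_2)) -> (x_0 || (x_0 || x_3)) = True
        !x_3 && (x_1 && !x_2) = False
          !x_3 = False
          x_1 && !x_2 = False
            !x_2 = False
        x_0 || (x_0 || x_3) = True
          x_0 || x_3 = True
    ((!x_4 || x_2) <-> (x_2 && x_3)) -> (((x_4 <-> !x_0) && (x_3 || !x_1)) || ((x_2 <-> x_4) || !x_2)) = False
      (!x_4 || x_2) <-> (x_2 && x_3) = True
        !x_4 || x_2 = True
          !x_4 = True
        x_2 && x_3 = True
      ((x_4 <-> !x_0) && (x_3 || !x_1)) || ((x_2 <-> x_4) || !x_2) = False
        (x_4 <-> !x_0) && (x_3 || !x_1) = False
          x_4 <-> !x_0 = False
            !x_0 = True
          x_3 || !x_1 = True
            !x_1 = False
        (x_2 <-> x_4) || !x_2 = False
          x_2 <-> x_4 = False
          !x_2 = False
The formula evaluates to True.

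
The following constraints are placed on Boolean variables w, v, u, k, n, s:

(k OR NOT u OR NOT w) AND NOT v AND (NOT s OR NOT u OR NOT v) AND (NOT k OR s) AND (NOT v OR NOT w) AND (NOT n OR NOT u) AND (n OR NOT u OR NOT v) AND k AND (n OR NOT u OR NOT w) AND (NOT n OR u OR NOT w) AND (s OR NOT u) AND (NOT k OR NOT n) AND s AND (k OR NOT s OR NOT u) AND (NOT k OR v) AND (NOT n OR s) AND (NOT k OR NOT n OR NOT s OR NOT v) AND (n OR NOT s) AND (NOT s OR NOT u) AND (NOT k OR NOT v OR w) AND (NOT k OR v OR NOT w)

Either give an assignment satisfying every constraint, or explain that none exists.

Case v = True:
  Clause (NOT v) is falsified — contradiction.
Case v = False:
  (k) forces k = True.
  Clause (NOT k OR v) is falsified — contradiction.
Both cases fail, so the formula is unsatisfiable.

Unsatisfiable — no assignment works.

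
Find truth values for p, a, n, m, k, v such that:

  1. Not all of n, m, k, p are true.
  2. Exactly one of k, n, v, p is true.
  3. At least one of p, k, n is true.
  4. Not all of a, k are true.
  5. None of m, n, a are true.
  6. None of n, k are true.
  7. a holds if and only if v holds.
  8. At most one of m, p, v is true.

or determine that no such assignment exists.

p = True, a = False, n = False, m = False, k = False, v = False

  (1) {n, m, k, p}: 1/4 true — not all ✓
  (2) {k, n, v, p}: 1 true — exactly one ✓
  (3) {p, k, n}: 1 true — at least one ✓
  (4) {a, k}: 0/2 true — not all ✓
  (5) {m, n, a}: 0 true — none ✓
  (6) {n, k}: 0 true — none ✓
  (7) a=F, v=F — same ✓
  (8) {m, p, v}: 1 true — at most one ✓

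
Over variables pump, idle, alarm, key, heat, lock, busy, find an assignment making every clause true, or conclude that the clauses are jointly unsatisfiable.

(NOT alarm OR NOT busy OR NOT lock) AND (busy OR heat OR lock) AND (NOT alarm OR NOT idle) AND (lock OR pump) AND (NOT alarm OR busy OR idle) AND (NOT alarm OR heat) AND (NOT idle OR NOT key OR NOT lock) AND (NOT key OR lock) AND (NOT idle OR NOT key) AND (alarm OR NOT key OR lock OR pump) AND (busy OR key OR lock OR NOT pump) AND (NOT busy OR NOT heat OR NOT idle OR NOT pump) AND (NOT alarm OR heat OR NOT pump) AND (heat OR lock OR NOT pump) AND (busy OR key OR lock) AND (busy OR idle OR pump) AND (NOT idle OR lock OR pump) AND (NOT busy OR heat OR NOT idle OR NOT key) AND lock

pump = True; idle = True; alarm = False; key = False; heat = False; lock = True; busy = False

Unit clause (lock) forces lock = True.
Set pump = True.
Set idle = True.
  then (NOT alarm OR NOT idle) forces alarm = False.
  then (NOT idle OR NOT key OR NOT lock) forces key = False.
Set heat = False.
Set busy = False.
All clauses satisfied.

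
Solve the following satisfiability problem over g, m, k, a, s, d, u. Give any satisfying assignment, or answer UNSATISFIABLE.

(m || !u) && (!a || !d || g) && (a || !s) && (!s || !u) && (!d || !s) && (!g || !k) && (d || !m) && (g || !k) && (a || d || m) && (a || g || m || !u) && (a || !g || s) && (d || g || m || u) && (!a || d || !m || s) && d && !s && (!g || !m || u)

g=T; m=F; k=F; a=T; s=F; d=T; u=F

Unit clause (d) forces d = True.
Unit clause (!s) forces s = False.
Set g = True.
  then (!g || !k) forces k = False.
  then (a || !g || s) forces a = True.
Set m = False.
  then (m || !u) forces u = False.
All clauses satisfied.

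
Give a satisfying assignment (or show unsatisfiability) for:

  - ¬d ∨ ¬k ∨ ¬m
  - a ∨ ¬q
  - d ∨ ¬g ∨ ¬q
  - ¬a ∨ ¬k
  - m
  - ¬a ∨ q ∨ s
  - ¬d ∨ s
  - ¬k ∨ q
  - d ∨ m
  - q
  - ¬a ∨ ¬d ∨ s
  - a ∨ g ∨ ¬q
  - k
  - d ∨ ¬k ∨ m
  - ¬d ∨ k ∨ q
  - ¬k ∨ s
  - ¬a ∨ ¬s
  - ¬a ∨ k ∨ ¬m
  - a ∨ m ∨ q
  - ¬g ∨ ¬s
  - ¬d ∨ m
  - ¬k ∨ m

Case a = True:
  (¬a ∨ ¬k) forces k = False.
  Clause (k) is falsified — contradiction.
Case a = False:
  (a ∨ ¬q) forces q = False.
  Clause (q) is falsified — contradiction.
Both cases fail, so the formula is unsatisfiable.

UNSATISFIABLE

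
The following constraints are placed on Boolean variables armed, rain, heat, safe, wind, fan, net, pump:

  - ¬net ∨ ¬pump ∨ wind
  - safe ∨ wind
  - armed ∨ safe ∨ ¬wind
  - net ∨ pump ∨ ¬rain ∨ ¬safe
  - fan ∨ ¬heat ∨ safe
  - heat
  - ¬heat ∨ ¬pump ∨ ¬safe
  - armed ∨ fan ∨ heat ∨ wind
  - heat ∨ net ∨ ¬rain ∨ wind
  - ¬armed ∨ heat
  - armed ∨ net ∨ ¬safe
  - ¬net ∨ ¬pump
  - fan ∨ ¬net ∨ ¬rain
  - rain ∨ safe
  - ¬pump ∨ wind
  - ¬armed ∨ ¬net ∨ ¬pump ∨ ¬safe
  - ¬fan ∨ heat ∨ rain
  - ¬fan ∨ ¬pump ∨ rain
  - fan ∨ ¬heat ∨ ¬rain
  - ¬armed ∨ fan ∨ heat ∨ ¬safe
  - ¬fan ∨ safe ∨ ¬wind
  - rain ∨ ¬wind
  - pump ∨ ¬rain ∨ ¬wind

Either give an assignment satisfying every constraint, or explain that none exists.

Unit clause (heat) forces heat = True.
Set armed = True.
Set rain = False.
  then (rain ∨ safe) forces safe = True.
  then (rain ∨ ¬wind) forces wind = False.
  then (¬heat ∨ ¬pump ∨ ¬safe) forces pump = False.
Set fan = False.
Set net = False.
All clauses satisfied.

armed = True, rain = False, heat = True, safe = True, wind = False, fan = False, net = False, pump = False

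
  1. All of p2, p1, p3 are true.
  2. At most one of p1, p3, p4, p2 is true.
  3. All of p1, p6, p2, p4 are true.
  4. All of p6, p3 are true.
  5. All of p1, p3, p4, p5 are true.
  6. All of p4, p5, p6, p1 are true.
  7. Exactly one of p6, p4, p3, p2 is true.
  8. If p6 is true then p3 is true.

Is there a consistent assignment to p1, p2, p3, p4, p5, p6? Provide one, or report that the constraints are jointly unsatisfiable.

The formula is unsatisfiable.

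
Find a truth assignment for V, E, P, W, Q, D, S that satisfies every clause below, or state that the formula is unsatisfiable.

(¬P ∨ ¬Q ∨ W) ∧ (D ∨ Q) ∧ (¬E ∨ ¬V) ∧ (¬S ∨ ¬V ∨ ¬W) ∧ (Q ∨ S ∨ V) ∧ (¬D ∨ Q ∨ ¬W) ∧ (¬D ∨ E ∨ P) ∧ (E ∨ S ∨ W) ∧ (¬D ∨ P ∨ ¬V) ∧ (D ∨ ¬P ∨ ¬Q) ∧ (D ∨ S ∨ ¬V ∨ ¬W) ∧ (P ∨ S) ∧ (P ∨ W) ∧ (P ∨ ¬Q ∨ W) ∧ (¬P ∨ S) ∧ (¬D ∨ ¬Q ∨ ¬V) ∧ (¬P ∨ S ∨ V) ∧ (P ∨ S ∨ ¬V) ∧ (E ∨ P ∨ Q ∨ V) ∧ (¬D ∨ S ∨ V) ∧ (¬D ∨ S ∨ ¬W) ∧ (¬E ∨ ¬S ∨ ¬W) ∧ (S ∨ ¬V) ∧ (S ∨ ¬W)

Set V = False.
Set E = True.
Try P = False:
  (P ∨ S) forces S = True.
  (P ∨ W) forces W = True.
  clause (¬E ∨ ¬S ∨ ¬W) is falsified — backtrack.
So P = True.
  then (¬P ∨ S) forces S = True.
  then (¬E ∨ ¬S ∨ ¬W) forces W = False.
  then (¬P ∨ ¬Q ∨ W) forces Q = False.
  then (D ∨ Q) forces D = True.
All clauses satisfied.

V: False, E: True, P: True, W: False, Q: False, D: True, S: True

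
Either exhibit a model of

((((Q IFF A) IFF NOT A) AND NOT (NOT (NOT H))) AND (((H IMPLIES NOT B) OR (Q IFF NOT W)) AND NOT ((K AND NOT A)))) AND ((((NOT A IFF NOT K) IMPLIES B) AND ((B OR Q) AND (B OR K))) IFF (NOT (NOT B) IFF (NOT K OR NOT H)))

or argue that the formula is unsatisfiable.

K=F, H=F, B=T, W=T, Q=F, A=T

  (((Q IFF A) IFF NOT A) AND NOT (NOT (NOT H))) AND (((H IMPLIES NOT B) OR (Q IFF NOT W)) AND NOT ((K AND NOT A))) = True
    ((Q IFF A) IFF NOT A) AND NOT (NOT (NOT H)) = True
      (Q IFF A) IFF NOT A = True
        Q IFF A = False
        NOT A = False
      NOT (NOT (NOT H)) = True
        NOT (NOT H) = False
          NOT H = True
    ((H IMPLIES NOT B) OR (Q IFF NOT W)) AND NOT ((K AND NOT A)) = True
      (H IMPLIES NOT B) OR (Q IFF NOT W) = True
        H IMPLIES NOT B = True
          NOT B = False
        Q IFF NOT W = True
          NOT W = False
      NOT ((K AND NOT A)) = True
        K AND NOT A = False
          NOT A = False
  (((NOT A IFF NOT K) IMPLIES B) AND ((B OR Q) AND (B OR K))) IFF (NOT (NOT B) IFF (NOT K OR NOT H)) = True
    ((NOT A IFF NOT K) IMPLIES B) AND ((B OR Q) AND (B OR K)) = True
      (NOT A IFF NOT K) IMPLIES B = True
        NOT A IFF NOT K = False
          NOT A = False
          NOT K = True
      (B OR Q) AND (B OR K) = True
        B OR Q = True
        B OR K = True
    NOT (NOT B) IFF (NOT K OR NOT H) = True
      NOT (NOT B) = True
        NOT B = False
      NOT K OR NOT H = True
        NOT K = True
        NOT H = True
Both conjuncts True, so the formula holds.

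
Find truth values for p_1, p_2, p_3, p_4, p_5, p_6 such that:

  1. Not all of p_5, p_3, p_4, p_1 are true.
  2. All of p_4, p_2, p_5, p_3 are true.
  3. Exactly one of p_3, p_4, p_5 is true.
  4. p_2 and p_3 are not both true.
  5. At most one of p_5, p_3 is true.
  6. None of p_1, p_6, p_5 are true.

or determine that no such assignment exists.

Case p_5 = True:
  Constraint (6) is violated (p_5=T) — contradiction.
Case p_5 = False:
  Constraint (2) is violated (p_5=F) — contradiction.
Both cases fail — unsatisfiable.

Unsatisfiable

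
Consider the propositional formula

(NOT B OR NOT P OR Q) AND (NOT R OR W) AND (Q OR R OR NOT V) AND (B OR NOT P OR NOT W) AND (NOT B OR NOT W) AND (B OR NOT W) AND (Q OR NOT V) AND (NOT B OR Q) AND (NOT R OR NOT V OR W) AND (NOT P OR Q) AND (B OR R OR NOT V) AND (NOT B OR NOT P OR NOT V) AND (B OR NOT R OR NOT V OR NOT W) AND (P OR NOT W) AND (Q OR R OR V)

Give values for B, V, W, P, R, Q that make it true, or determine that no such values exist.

Set B = True.
  then (NOT B OR NOT W) forces W = False.
  then (NOT B OR Q) forces Q = True.
  then (NOT R OR W) forces R = False.
Set V = True.
  then (NOT B OR NOT P OR NOT V) forces P = False.
All clauses satisfied.

B: True, V: True, W: False, P: False, R: False, Q: True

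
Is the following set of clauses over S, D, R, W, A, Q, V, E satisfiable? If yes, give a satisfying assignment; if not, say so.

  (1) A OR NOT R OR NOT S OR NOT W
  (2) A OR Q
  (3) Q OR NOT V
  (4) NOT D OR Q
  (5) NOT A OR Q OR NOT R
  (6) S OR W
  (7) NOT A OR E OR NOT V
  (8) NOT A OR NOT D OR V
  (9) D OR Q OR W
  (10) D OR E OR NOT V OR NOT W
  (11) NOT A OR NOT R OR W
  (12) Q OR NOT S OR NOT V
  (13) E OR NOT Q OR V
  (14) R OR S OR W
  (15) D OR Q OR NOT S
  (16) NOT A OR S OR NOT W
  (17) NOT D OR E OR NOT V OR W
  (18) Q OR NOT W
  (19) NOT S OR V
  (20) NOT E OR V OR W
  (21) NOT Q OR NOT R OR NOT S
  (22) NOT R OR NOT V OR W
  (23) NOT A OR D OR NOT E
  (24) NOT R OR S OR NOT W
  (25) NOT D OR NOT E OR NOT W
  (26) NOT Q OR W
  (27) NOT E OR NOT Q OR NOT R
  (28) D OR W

Set S = True.
  then (NOT S OR V) forces V = True.
  then (Q OR NOT V) forces Q = True.
  then (NOT Q OR NOT R OR NOT S) forces R = False.
  then (NOT Q OR W) forces W = True.
Set D = True.
  then (NOT D OR NOT E OR NOT W) forces E = False.
  then (NOT A OR E OR NOT V) forces A = False.
All clauses satisfied.

S = True, D = True, R = False, W = True, A = False, Q = True, V = True, E = False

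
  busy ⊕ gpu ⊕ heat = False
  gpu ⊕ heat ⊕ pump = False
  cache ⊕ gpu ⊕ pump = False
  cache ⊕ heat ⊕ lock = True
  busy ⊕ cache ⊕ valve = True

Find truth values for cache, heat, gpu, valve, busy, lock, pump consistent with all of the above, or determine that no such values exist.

cache = False; heat = False; gpu = False; valve = True; busy = False; lock = True; pump = False

busy ⊕ gpu ⊕ heat = F ⊕ F ⊕ F = False ✓
gpu ⊕ heat ⊕ pump = F ⊕ F ⊕ F = False ✓
cache ⊕ gpu ⊕ pump = F ⊕ F ⊕ F = False ✓
cache ⊕ heat ⊕ lock = F ⊕ F ⊕ T = True ✓
busy ⊕ cache ⊕ valve = F ⊕ F ⊕ T = True ✓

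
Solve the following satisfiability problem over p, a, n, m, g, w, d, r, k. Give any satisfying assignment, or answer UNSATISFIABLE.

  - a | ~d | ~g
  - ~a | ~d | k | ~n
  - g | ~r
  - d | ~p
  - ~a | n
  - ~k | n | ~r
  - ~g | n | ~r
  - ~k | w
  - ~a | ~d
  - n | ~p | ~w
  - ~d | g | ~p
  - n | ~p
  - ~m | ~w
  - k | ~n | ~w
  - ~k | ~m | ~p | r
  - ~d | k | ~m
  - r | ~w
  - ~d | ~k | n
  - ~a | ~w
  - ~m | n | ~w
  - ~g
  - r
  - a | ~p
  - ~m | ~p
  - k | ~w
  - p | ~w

No satisfying assignment exists.

Case g = True:
  Clause (~g) is falsified — contradiction.
Case g = False:
  (g | ~r) forces r = False.
  Clause (r) is falsified — contradiction.
Both cases fail, so the formula is unsatisfiable.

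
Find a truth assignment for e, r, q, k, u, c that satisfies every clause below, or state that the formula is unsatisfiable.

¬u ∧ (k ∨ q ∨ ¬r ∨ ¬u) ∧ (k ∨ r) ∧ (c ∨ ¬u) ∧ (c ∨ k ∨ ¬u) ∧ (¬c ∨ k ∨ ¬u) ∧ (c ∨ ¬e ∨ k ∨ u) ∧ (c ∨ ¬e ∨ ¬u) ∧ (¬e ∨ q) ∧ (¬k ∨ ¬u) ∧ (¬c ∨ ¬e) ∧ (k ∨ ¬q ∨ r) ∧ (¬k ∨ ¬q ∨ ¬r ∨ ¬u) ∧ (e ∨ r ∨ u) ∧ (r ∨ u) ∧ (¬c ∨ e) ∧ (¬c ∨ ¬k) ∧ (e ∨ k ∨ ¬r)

Unit clause (¬u) forces u = False.
In (r ∨ u) only r is left, so r = True.
Set e = False.
  then (¬c ∨ e) forces c = False.
  then (e ∨ k ∨ ¬r) forces k = True.
Set q = True.
All clauses satisfied.

e = False, r = True, q = True, k = True, u = False, c = False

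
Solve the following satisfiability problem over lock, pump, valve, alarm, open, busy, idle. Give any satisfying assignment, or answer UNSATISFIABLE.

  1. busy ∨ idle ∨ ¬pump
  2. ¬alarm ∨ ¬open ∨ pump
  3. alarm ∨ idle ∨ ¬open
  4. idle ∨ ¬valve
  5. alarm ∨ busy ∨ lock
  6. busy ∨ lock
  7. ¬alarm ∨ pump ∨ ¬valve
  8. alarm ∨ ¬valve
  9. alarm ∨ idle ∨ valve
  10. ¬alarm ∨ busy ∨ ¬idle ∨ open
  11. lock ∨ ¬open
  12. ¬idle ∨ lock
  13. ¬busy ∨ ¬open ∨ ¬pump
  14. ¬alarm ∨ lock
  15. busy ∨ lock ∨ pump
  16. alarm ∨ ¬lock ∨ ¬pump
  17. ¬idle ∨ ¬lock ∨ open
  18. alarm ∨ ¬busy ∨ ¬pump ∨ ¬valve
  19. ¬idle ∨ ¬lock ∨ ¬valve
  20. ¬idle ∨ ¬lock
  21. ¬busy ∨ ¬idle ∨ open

lock=T; pump=T; valve=F; alarm=T; open=F; busy=T; idle=F

Set lock = True.
  then (¬idle ∨ ¬lock) forces idle = False.
  then (idle ∨ ¬valve) forces valve = False.
  then (alarm ∨ idle ∨ valve) forces alarm = True.
Set pump = True.
  then (busy ∨ idle ∨ ¬pump) forces busy = True.
  then (¬busy ∨ ¬open ∨ ¬pump) forces open = False.
All clauses satisfied.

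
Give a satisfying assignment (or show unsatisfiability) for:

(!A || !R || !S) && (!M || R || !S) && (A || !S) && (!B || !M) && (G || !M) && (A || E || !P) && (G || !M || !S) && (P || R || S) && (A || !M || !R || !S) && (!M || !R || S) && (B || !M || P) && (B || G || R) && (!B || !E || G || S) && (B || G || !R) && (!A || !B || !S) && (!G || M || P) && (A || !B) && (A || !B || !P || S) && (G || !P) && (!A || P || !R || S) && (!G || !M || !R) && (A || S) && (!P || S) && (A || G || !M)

Set R = False.
Set M = False.
Try B = True:
  (A || !B) forces A = True.
  (!A || !B || !S) forces S = False.
  (P || R || S) forces P = True.
  clause (!P || S) is falsified — backtrack.
So B = False.
  then (B || G || R) forces G = True.
  then (!G || M || P) forces P = True.
  then (!P || S) forces S = True.
  then (A || !S) forces A = True.
Set E = True.
All clauses satisfied.

R = False; M = False; B = False; S = True; E = True; A = True; G = True; P = True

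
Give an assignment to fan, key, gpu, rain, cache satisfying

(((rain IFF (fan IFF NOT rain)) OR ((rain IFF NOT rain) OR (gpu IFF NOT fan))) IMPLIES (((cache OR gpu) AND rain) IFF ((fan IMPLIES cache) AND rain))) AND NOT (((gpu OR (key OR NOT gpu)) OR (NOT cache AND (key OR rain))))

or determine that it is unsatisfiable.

Unsatisfiable — no assignment works.

The conjunct NOT (((gpu OR (key OR NOT gpu)) OR (NOT cache AND (key OR rain)))) is unsatisfiable on its own:
  gpu = True: this becomes NOT ((True OR (NOT cache AND (key OR rain)))) = False.
  gpu = False: this becomes NOT ((True OR (NOT cache AND (key OR rain)))) = False.
So the whole conjunction is unsatisfiable.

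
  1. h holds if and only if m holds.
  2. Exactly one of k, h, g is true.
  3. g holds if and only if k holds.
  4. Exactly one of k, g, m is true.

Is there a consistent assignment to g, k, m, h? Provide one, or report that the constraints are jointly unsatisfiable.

g=F; k=F; m=T; h=T

  (1) h=T, m=T — same ✓
  (2) {k, h, g}: 1 true — exactly one ✓
  (3) g=F, k=F — same ✓
  (4) {k, g, m}: 1 true — exactly one ✓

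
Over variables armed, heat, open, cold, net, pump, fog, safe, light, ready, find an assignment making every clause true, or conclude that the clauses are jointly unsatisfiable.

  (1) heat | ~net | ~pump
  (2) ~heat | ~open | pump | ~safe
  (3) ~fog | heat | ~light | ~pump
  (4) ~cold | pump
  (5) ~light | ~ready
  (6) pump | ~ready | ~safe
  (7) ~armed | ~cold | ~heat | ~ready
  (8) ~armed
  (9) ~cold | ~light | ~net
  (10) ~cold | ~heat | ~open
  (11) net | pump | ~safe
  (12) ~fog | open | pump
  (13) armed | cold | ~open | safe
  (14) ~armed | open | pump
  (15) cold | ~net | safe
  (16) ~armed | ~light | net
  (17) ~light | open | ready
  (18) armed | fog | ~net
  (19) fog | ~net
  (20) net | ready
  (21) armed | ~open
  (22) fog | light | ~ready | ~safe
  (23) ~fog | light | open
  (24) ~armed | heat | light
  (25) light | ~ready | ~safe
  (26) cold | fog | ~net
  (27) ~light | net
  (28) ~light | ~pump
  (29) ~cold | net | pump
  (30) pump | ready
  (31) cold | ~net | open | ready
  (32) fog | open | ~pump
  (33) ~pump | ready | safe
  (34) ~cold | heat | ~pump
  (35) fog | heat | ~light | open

armed = False, heat = True, open = False, cold = False, net = False, pump = False, fog = False, safe = False, light = False, ready = True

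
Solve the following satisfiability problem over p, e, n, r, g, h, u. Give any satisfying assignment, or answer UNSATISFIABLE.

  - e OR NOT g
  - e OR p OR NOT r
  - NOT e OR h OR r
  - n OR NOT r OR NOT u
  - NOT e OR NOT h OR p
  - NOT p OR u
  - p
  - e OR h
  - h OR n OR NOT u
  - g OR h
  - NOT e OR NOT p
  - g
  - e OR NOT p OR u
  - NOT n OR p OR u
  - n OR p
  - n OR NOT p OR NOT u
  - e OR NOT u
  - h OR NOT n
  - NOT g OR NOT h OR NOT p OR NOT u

Case p = True:
  (NOT p OR u) forces u = True.
  (NOT e OR NOT p) forces e = False.
  Clause (e OR NOT u) is falsified — contradiction.
Case p = False:
  Clause (p) is falsified — contradiction.
Both cases fail, so the formula is unsatisfiable.

UNSATISFIABLE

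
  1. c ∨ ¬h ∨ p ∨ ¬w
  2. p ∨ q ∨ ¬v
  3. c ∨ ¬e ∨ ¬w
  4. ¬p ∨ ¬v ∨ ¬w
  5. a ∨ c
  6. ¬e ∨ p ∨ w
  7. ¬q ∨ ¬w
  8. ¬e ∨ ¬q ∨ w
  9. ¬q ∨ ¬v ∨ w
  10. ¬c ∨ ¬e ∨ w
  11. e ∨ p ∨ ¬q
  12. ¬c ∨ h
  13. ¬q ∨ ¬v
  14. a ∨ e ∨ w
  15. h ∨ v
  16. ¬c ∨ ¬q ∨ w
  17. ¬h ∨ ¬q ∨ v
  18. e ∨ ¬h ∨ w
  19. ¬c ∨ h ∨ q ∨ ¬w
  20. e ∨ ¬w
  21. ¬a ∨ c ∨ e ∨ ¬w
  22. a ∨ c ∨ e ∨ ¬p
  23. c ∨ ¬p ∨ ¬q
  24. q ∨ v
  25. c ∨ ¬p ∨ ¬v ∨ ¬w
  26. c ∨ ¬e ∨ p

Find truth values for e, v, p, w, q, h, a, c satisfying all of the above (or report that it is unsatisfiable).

e=T, v=T, p=T, w=F, q=F, h=F, a=T, c=F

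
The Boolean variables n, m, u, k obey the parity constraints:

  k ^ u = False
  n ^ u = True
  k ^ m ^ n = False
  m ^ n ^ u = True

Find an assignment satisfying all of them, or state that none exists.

Adding constraints 1, 3, 4 mod 2: every variable appears an even number of times on the left, so the left side is 0.
But the right sides sum to 1 (mod 2). 0 ≠ 1 — the system is inconsistent.

The formula is unsatisfiable.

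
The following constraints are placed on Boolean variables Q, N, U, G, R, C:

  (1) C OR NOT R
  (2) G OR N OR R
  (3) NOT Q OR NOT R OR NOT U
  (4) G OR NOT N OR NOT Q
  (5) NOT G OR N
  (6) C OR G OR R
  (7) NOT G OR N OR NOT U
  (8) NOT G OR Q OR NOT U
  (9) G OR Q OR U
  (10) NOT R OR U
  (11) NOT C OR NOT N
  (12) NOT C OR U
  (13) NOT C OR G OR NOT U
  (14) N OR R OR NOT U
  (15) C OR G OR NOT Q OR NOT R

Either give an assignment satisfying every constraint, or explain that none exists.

Q: False, N: True, U: False, G: True, R: False, C: False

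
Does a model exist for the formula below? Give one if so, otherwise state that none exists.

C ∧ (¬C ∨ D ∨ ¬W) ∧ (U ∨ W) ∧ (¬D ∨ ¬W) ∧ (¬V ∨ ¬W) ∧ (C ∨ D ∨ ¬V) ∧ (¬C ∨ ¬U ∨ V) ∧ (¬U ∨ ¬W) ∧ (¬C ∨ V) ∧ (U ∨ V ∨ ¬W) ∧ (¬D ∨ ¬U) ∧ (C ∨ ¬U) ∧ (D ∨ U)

W: False; U: True; V: True; C: True; D: False

Unit clause (C) forces C = True.
In (¬C ∨ V) only V is left, so V = True.
In (¬V ∨ ¬W) only ¬W is left, so W = False.
In (U ∨ W) only U is left, so U = True.
In (¬D ∨ ¬U) only ¬D is left, so D = False.
All clauses satisfied.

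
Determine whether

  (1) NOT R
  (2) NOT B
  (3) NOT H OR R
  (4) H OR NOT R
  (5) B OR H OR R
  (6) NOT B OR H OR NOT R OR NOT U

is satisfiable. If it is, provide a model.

No satisfying assignment exists.

Case B = True:
  Clause (NOT B) is falsified — contradiction.
Case B = False:
  (NOT R) forces R = False.
  (NOT H OR R) forces H = False.
  Clause (B OR H OR R) is falsified — contradiction.
Both cases fail, so the formula is unsatisfiable.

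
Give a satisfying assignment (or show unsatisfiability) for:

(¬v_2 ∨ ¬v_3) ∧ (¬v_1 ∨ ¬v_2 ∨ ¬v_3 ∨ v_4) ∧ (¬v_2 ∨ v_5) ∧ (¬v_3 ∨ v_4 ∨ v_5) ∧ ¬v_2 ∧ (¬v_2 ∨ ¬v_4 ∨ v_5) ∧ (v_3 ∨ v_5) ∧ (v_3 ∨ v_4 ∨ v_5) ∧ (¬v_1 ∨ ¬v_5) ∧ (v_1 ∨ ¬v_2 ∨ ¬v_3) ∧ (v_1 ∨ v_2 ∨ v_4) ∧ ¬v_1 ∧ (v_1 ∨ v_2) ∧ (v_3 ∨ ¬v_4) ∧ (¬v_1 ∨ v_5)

Case v_1 = True:
  Clause (¬v_1) is falsified — contradiction.
Case v_1 = False:
  (¬v_2) forces v_2 = False.
  Clause (v_1 ∨ v_2) is falsified — contradiction.
Both cases fail, so the formula is unsatisfiable.

Unsatisfiable — no assignment works.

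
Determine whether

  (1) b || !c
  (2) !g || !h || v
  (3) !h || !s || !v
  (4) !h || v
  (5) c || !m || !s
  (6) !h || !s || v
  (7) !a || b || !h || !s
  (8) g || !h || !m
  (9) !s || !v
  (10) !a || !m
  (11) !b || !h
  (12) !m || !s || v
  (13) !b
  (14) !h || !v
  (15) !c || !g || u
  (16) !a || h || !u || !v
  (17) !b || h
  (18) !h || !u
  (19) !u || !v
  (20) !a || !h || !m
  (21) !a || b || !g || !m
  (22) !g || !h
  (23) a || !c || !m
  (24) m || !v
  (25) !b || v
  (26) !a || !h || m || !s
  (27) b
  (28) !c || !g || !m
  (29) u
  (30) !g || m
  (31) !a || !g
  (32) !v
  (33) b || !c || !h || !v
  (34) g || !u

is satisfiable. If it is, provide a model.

Case b = True:
  Clause (!b) is falsified — contradiction.
Case b = False:
  Clause (b) is falsified — contradiction.
Both cases fail, so the formula is unsatisfiable.

Unsatisfiable — no assignment works.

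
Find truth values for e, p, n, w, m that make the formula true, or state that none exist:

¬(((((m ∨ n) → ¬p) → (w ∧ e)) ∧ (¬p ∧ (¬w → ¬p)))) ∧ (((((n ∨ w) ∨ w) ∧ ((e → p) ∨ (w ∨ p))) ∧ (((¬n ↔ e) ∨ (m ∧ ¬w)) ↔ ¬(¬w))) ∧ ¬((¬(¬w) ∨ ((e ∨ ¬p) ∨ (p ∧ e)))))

UNSATISFIABLE

Case p = True: the formula simplifies to (((n ∨ w) ∨ w) ∧ (((¬n ↔ e) ∨ (m ∧ ¬w)) ↔ ¬(¬w))) ∧ ¬((¬(¬w) ∨ (e ∨ e))).
  w = True: the conjunct ¬((¬(¬w) ∨ (e ∨ e))) becomes ¬((True ∨ (e ∨ e))) = False.
  w = False: simplifies to (n ∧ ¬(((¬n ↔ e) ∨ m))) ∧ ¬((e ∨ e)).
    e = True: the conjunct ¬((e ∨ e)) becomes ¬((True ∨ True)) = False.
    e = False: simplifies to n ∧ ¬((n ∨ m)).
      n = True: the conjunct ¬((n ∨ m)) becomes ¬((True ∨ m)) = False.
      n = False: the conjunct n is False.
Case p = False: the conjunct ¬((¬(¬w) ∨ ((e ∨ ¬p) ∨ (p ∧ e)))) becomes ¬((¬(¬w) ∨ True)) = False.
Both cases fail — unsatisfiable.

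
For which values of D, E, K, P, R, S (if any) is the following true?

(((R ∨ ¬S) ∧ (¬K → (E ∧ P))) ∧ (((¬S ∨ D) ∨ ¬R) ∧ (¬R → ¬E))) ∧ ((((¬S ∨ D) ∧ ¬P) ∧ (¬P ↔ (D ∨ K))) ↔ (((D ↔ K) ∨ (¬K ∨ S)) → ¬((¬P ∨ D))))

D=T, E=F, K=T, P=T, R=F, S=F

  ((R ∨ ¬S) ∧ (¬K → (E ∧ P))) ∧ (((¬S ∨ D) ∨ ¬R) ∧ (¬R → ¬E)) = True
    (R ∨ ¬S) ∧ (¬K → (E ∧ P)) = True
      R ∨ ¬S = True
        ¬S = True
      ¬K → (E ∧ P) = True
        ¬K = False
        E ∧ P = False
    ((¬S ∨ D) ∨ ¬R) ∧ (¬R → ¬E) = True
      (¬S ∨ D) ∨ ¬R = True
        ¬S ∨ D = True
          ¬S = True
        ¬R = True
      ¬R → ¬E = True
        ¬R = True
        ¬E = True
  (((¬S ∨ D) ∧ ¬P) ∧ (¬P ↔ (D ∨ K))) ↔ (((D ↔ K) ∨ (¬K ∨ S)) → ¬((¬P ∨ D))) = True
    ((¬S ∨ D) ∧ ¬P) ∧ (¬P ↔ (D ∨ K)) = False
      (¬S ∨ D) ∧ ¬P = False
        ¬S ∨ D = True
          ¬S = True
        ¬P = False
      ¬P ↔ (D ∨ K) = False
        ¬P = False
        D ∨ K = True
    ((D ↔ K) ∨ (¬K ∨ S)) → ¬((¬P ∨ D)) = False
      (D ↔ K) ∨ (¬K ∨ S) = True
        D ↔ K = True
        ¬K ∨ S = False
          ¬K = False
      ¬((¬P ∨ D)) = False
        ¬P ∨ D = True
          ¬P = False
Both conjuncts True, so the formula holds.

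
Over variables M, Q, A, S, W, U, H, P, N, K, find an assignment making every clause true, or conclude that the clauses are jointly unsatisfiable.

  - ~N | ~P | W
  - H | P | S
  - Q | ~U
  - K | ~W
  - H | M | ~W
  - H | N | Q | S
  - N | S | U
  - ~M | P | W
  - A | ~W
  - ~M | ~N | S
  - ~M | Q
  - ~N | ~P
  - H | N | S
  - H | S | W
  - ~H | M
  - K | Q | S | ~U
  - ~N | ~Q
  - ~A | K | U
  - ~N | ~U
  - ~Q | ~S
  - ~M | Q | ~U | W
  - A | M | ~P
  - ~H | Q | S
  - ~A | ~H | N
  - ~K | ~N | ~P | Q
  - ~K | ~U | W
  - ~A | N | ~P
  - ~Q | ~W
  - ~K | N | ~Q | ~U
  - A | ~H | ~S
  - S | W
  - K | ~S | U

Set M = False.
  then (~H | M) forces H = False.
  then (H | M | ~W) forces W = False.
  then (H | S | W) forces S = True.
  then (~Q | ~S) forces Q = False.
  then (Q | ~U) forces U = False.
  then (K | ~S | U) forces K = True.
Set A = False.
  then (A | M | ~P) forces P = False.
Set N = True.
All clauses satisfied.

M: False, Q: False, A: False, S: True, W: False, U: False, H: False, P: False, N: True, K: True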